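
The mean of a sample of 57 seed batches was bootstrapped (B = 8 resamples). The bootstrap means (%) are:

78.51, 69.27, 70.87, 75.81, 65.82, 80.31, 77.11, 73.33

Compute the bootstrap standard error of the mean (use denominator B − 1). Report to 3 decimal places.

Bootstrap SE is the standard deviation of the 8 replicate means.
Mean of replicates: (78.51 + 69.27 + 70.87 + 75.81 + 65.82 + 80.31 + 77.11 + 73.33) / 8 = 591.0300 / 8 = 73.8787
Sum of squared deviations: (+4.6313)² + (−4.6088)² + (−3.0087)² + (+1.9313)² + (−8.0588)² + (+6.4313)² + (+3.2313)² + (−0.5487)² = 172.5179
Variance = 172.5179 / 7 = 24.6454
SE* = √24.6454

SE* = 4.964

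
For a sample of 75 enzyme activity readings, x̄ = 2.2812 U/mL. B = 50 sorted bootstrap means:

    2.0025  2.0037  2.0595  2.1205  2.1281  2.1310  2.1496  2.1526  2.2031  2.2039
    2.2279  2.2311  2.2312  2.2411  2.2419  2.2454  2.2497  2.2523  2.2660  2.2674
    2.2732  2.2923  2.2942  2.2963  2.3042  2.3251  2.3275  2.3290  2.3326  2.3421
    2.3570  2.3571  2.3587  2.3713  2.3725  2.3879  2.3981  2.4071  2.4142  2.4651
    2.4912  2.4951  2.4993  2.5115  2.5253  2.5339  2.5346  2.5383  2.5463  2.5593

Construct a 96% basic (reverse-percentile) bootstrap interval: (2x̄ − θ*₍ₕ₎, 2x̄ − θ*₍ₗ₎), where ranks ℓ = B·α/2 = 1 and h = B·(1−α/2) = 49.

(2.0161, 2.5599)

Percentile endpoints at ranks 1 and 49: θ*₍1₎ = 2.0025, θ*₍49₎ = 2.5463.
Basic interval reflects these around x̄:
  lower = 2 × 2.2812 − 2.5463 = 2.0161
  upper = 2 × 2.2812 − 2.0025 = 2.5599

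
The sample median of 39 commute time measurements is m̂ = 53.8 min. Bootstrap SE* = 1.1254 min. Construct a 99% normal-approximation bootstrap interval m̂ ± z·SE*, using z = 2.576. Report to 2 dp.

(50.90, 56.70)

Margin = 2.576 × 1.1254 = 2.899
Interval: 53.8 ± 2.899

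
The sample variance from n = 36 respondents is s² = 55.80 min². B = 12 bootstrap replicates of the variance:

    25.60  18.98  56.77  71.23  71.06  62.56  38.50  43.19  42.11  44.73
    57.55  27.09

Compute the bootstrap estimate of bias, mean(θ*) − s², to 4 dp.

bias = −9.1858

mean(θ*) = (25.60 + 18.98 + 56.77 + 71.23 + 71.06 + 62.56 + 38.50 + 43.19 + 42.11 + 44.73 + 57.55 + 27.09) / 12 = 46.61417
bias = 46.61417 − 55.80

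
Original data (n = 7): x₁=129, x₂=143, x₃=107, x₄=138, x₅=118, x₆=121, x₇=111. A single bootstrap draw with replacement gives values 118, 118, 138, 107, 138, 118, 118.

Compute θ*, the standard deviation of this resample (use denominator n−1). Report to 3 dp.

Mean = 122.1429; sum of squared deviations = 800.8571
s² = 800.8571 / 6 = 133.4762
s = √133.4762 = 11.553

θ* = 11.553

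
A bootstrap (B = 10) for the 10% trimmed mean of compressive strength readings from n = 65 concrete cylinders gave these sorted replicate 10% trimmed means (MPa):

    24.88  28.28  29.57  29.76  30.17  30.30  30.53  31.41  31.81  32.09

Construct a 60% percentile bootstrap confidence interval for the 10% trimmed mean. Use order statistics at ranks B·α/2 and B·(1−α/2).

α = 0.40; lower rank = 10 × 0.200 = 2; upper rank = 10 × 0.800 = 8.
The 2nd smallest replicate is 28.28; the 8th is 31.41.

(28.28, 31.41)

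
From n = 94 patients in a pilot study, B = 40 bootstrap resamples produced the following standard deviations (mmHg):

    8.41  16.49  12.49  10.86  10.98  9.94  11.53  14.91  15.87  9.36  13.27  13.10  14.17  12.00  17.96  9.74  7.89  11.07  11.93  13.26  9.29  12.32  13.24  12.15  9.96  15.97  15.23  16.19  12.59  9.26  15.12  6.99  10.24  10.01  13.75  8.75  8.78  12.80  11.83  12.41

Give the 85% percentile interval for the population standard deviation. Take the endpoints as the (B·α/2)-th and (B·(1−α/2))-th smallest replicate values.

(8.41, 15.97)

Sorted replicates: 6.99, 7.89, 8.41, 8.75, 8.78, 9.26, 9.29, 9.36, 9.74, 9.94, 9.96, 10.01, 10.24, 10.86, 10.98, 11.07, 11.53, 11.83, 11.93, 12.00, 12.15, 12.32, 12.41, 12.49, 12.59, 12.80, 13.10, 13.24, 13.26, 13.27, 13.75, 14.17, 14.91, 15.12, 15.23, 15.87, 15.97, 16.19, 16.49, 17.96
α = 0.15; lower rank = 40 × 0.075 = 3; upper rank = 40 × 0.925 = 37.
The 3rd smallest replicate is 8.41; the 37th is 15.97.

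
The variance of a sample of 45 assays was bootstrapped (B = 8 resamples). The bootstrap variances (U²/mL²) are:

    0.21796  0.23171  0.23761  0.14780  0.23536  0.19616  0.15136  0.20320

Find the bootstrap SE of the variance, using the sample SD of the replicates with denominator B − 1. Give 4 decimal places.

SE* = 0.0360

Bootstrap SE is the standard deviation of the 8 replicate variances.
Mean of replicates: (0.21796 + 0.23171 + 0.23761 + 0.14780 + 0.23536 + 0.19616 + 0.15136 + 0.20320) / 8 = 1.621160 / 8 = 0.202645
Sum of squared deviations: (+0.015315)² + (+0.029065)² + (+0.034965)² + (−0.054845)² + (+0.032715)² + (−0.006485)² + (−0.051285)² + (+0.000555)² = 0.009053
Variance = 0.009053 / 7 = 0.001293
SE* = √0.001293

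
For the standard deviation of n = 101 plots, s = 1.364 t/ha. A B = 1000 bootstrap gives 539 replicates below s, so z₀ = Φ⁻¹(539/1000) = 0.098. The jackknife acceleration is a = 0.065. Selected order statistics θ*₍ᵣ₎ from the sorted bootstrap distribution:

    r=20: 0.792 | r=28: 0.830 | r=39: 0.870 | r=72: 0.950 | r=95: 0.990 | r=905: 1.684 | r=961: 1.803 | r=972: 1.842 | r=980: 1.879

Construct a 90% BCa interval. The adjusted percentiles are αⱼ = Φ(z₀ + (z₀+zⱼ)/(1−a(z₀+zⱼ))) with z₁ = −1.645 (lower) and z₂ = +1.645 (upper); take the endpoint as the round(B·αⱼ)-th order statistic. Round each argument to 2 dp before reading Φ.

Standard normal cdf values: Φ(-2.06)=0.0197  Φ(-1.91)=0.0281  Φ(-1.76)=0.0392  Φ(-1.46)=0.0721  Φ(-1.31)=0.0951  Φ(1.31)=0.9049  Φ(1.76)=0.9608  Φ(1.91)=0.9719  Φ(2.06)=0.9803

Lower: z₀ + z₁ = 0.098 + (-1.645) = -1.547; 1 − a(z₀+z₁) = 1 − (0.065)(-1.547) = 1.1006; argument = 0.098 + (-1.547)/1.1006 = -1.3077 → -1.31.
α₁ = Φ(-1.31) = 0.0951; rank = round(1000 × 0.0951) = 95; θ*₍95₎ = 0.990.
Upper: z₀ + z₂ = 1.743; 1 − a(z₀+z₂) = 0.8867; argument = 2.0637 → 2.06; α₂ = 0.9803; rank = 980; θ*₍980₎ = 1.879.

(0.990, 1.879)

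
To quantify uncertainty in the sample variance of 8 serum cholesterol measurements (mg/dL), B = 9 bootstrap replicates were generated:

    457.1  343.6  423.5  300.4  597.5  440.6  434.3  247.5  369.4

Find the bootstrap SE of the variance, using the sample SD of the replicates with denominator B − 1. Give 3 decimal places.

SE* = 101.806

Bootstrap SE is the standard deviation of the 9 replicate variances.
Mean of replicates: (457.1 + 343.6 + 423.5 + 300.4 + 597.5 + 440.6 + 434.3 + 247.5 + 369.4) / 9 = 3613.9000 / 9 = 401.5444
Sum of squared deviations: (+55.5556)² + (−57.9444)² + (+21.9556)² + (−101.1444)² + (+195.9556)² + (+39.0556)² + (+32.7556)² + (−154.0444)² + (−32.1444)² = 82916.0222
Variance = 82916.0222 / 8 = 10364.5028
SE* = √10364.5028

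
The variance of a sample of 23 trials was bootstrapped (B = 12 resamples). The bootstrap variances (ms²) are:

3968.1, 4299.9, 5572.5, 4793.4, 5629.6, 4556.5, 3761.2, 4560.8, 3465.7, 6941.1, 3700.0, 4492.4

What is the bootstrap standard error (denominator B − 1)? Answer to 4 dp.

Bootstrap SE is the standard deviation of the 12 replicate variances.
Mean of replicates: (3968.1 + 4299.9 + 5572.5 + 4793.4 + 5629.6 + 4556.5 + 3761.2 + 4560.8 + 3465.7 + 6941.1 + 3700.0 + 4492.4) / 12 = 55741.20000 / 12 = 4645.10000
Sum of squared deviations: (−677.00000)² + (−345.20000)² + (+927.40000)² + (+148.30000)² + (+984.50000)² + (−88.60000)² + (−883.90000)² + (−84.30000)² + (−1179.40000)² + (+2296.00000)² + (−945.10000)² + (−152.70000)² = 10804163.26000
Variance = 10804163.26000 / 11 = 982196.66000
SE* = √982196.66000

SE* = 991.0584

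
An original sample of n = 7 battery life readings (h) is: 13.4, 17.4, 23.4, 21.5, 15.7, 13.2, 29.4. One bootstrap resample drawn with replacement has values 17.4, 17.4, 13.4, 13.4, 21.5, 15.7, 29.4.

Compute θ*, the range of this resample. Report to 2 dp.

Range = 29.4 − 13.4 = 16.00

θ* = 16.00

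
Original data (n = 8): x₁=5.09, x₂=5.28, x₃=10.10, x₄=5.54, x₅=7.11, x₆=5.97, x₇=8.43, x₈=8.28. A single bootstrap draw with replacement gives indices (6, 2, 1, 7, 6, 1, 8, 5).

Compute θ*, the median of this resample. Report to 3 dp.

θ* = 5.970

Resample values: 5.97, 5.28, 5.09, 8.43, 5.97, 5.09, 8.28, 7.11.
Sorted: 5.09, 5.09, 5.28, 5.97, 5.97, 7.11, 8.28, 8.43
Median = average of the two middle values = 5.970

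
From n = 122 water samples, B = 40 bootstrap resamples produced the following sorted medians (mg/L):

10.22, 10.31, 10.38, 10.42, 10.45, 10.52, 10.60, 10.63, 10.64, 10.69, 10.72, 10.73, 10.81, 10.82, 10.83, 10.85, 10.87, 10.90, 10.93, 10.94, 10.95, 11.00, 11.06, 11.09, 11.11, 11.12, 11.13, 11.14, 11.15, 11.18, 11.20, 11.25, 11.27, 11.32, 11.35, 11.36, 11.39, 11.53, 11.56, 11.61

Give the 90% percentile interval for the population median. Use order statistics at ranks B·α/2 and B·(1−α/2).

(10.31, 11.53)

α = 0.10; lower rank = 40 × 0.050 = 2; upper rank = 40 × 0.950 = 38.
The 2nd smallest replicate is 10.31; the 38th is 11.53.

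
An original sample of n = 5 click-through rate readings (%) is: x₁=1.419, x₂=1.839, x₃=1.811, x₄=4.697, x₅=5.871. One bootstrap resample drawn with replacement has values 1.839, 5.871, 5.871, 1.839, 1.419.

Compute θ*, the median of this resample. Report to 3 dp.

θ* = 1.839

Sorted: 1.419, 1.839, 1.839, 5.871, 5.871
Median = middle value = 1.839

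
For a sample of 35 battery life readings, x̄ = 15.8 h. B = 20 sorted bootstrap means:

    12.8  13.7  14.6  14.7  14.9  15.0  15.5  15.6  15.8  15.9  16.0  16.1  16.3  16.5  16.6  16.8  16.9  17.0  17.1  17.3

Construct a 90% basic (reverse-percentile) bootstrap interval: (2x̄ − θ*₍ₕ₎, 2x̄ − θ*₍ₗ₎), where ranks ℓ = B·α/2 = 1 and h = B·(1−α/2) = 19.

(14.5, 18.8)

Percentile endpoints at ranks 1 and 19: θ*₍1₎ = 12.8, θ*₍19₎ = 17.1.
Basic interval reflects these around x̄:
  lower = 2 × 15.8 − 17.1 = 14.5
  upper = 2 × 15.8 − 12.8 = 18.8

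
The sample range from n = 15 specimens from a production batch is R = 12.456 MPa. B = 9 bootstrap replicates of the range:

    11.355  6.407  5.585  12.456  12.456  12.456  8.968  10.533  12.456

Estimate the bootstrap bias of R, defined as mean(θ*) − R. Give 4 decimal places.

mean(θ*) = (11.355 + 6.407 + 5.585 + 12.456 + 12.456 + 12.456 + 8.968 + 10.533 + 12.456) / 9 = 10.29689
bias = 10.29689 − 12.456

bias = −2.1591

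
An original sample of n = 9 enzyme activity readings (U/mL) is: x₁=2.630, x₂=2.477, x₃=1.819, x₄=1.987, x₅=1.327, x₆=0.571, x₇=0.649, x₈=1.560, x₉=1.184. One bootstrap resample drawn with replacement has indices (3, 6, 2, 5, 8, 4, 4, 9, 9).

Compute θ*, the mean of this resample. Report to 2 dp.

θ* = 1.57

Resample values: 1.819, 0.571, 2.477, 1.327, 1.560, 1.987, 1.987, 1.184, 1.184.
Mean = (1.819 + 0.571 + 2.477 + 1.327 + 1.560 + 1.987 + 1.987 + 1.184 + 1.184) / 9 = 14.0960 / 9 = 1.57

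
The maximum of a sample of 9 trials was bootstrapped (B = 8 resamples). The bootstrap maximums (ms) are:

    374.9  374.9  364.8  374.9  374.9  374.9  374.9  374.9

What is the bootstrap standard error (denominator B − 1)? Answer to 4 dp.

SE* = 3.5709

Bootstrap SE is the standard deviation of the 8 replicate maximums.
Mean of replicates: (374.9 + 374.9 + 364.8 + 374.9 + 374.9 + 374.9 + 374.9 + 374.9) / 8 = 2989.10000 / 8 = 373.63750
Sum of squared deviations: (+1.26250)² + (+1.26250)² + (−8.83750)² + (+1.26250)² + (+1.26250)² + (+1.26250)² + (+1.26250)² + (+1.26250)² = 89.25875
Variance = 89.25875 / 7 = 12.75125
SE* = √12.75125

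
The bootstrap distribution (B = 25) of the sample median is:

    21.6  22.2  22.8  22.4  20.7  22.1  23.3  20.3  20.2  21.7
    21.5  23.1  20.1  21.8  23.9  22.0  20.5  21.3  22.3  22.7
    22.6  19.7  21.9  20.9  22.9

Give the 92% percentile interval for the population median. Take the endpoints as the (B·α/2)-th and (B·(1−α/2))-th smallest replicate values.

(19.7, 23.3)

Sorted replicates: 19.7, 20.1, 20.2, 20.3, 20.5, 20.7, 20.9, 21.3, 21.5, 21.6, 21.7, 21.8, 21.9, 22.0, 22.1, 22.2, 22.3, 22.4, 22.6, 22.7, 22.8, 22.9, 23.1, 23.3, 23.9
α = 0.08; lower rank = 25 × 0.040 = 1; upper rank = 25 × 0.960 = 24.
The 1st smallest replicate is 19.7; the 24th is 23.3.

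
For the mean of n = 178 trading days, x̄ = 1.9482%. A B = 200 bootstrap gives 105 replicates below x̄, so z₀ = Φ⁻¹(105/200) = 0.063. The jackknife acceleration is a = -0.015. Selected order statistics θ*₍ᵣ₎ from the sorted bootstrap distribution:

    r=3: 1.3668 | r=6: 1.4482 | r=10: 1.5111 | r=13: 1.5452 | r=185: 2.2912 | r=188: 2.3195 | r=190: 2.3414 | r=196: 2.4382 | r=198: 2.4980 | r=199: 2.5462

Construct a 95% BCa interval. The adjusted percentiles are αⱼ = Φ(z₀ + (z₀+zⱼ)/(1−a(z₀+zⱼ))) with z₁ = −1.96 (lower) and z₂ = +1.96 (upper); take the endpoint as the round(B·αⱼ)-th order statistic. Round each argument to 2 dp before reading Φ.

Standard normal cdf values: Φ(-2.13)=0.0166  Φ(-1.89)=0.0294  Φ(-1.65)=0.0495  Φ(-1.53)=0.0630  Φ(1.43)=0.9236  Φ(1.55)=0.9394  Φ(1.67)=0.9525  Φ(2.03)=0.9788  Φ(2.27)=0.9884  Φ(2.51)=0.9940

(1.4482, 2.4382)

Lower: z₀ + z₁ = 0.063 + (-1.960) = -1.897; 1 − a(z₀+z₁) = 1 − (-0.015)(-1.897) = 0.9715; argument = 0.063 + (-1.897)/0.9715 = -1.8896 → -1.89.
α₁ = Φ(-1.89) = 0.0294; rank = round(200 × 0.0294) = 6; θ*₍6₎ = 1.4482.
Upper: z₀ + z₂ = 2.023; 1 − a(z₀+z₂) = 1.0303; argument = 2.0264 → 2.03; α₂ = 0.9788; rank = 196; θ*₍196₎ = 2.4382.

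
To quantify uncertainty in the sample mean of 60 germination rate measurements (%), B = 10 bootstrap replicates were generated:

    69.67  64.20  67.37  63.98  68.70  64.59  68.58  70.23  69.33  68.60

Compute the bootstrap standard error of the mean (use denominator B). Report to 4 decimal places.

SE* = 2.2602

Bootstrap SE is the standard deviation of the 10 replicate means.
Mean of replicates: (69.67 + 64.20 + 67.37 + 63.98 + 68.70 + 64.59 + 68.58 + 70.23 + 69.33 + 68.60) / 10 = 675.25000 / 10 = 67.52500
Sum of squared deviations: (+2.14500)² + (−3.32500)² + (−0.15500)² + (−3.54500)² + (+1.17500)² + (−2.93500)² + (+1.05500)² + (+2.70500)² + (+1.80500)² + (+1.07500)² = 51.08625
Variance = 51.08625 / 10 = 5.10862
SE* = √5.10862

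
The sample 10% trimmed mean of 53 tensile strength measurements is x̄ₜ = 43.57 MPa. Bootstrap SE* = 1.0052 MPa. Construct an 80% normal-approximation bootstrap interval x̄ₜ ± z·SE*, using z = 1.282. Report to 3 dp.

(42.281, 44.859)

Margin = 1.282 × 1.0052 = 1.2887
Interval: 43.57 ± 1.2887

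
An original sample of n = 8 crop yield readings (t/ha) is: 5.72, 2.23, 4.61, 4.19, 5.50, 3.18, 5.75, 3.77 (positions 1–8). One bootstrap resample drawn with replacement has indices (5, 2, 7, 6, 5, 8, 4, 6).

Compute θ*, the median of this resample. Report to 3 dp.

Resample values: 5.50, 2.23, 5.75, 3.18, 5.50, 3.77, 4.19, 3.18.
Sorted: 2.23, 3.18, 3.18, 3.77, 4.19, 5.50, 5.50, 5.75
Median = average of the two middle values = 3.980

θ* = 3.980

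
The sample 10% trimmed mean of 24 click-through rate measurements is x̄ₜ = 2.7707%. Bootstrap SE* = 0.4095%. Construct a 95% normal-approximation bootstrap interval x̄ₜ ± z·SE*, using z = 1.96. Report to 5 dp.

(1.96808, 3.57332)

Margin = 1.96 × 0.4095 = 0.802620
Interval: 2.7707 ± 0.802620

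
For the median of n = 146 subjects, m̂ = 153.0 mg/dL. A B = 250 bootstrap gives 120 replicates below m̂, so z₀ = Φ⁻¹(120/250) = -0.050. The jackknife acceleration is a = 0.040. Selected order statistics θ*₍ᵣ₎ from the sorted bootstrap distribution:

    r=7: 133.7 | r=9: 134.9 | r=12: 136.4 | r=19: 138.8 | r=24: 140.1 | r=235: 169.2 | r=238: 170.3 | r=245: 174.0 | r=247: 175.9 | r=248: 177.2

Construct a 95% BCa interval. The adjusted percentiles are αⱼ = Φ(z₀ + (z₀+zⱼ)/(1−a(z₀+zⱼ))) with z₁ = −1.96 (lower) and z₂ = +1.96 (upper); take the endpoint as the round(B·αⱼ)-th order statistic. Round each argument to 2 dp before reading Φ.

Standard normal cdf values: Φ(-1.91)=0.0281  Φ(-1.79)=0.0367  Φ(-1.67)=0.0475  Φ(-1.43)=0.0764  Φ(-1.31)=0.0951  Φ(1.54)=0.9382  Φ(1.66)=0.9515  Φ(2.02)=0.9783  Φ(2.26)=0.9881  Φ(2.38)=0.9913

(133.7, 174.0)

Lower: z₀ + z₁ = -0.050 + (-1.960) = -2.010; 1 − a(z₀+z₁) = 1 − (0.040)(-2.010) = 1.0804; argument = -0.050 + (-2.010)/1.0804 = -1.9104 → -1.91.
α₁ = Φ(-1.91) = 0.0281; rank = round(250 × 0.0281) = 7; θ*₍7₎ = 133.7.
Upper: z₀ + z₂ = 1.910; 1 − a(z₀+z₂) = 0.9236; argument = 2.0180 → 2.02; α₂ = 0.9783; rank = 245; θ*₍245₎ = 174.0.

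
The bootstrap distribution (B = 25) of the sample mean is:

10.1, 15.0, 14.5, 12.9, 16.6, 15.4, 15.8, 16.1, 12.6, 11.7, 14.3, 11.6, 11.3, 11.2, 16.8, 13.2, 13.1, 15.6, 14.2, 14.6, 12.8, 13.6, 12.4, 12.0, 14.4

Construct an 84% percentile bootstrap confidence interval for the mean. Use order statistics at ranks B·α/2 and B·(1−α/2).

Sorted replicates: 10.1, 11.2, 11.3, 11.6, 11.7, 12.0, 12.4, 12.6, 12.8, 12.9, 13.1, 13.2, 13.6, 14.2, 14.3, 14.4, 14.5, 14.6, 15.0, 15.4, 15.6, 15.8, 16.1, 16.6, 16.8
α = 0.16; lower rank = 25 × 0.080 = 2; upper rank = 25 × 0.920 = 23.
The 2nd smallest replicate is 11.2; the 23rd is 16.1.

(11.2, 16.1)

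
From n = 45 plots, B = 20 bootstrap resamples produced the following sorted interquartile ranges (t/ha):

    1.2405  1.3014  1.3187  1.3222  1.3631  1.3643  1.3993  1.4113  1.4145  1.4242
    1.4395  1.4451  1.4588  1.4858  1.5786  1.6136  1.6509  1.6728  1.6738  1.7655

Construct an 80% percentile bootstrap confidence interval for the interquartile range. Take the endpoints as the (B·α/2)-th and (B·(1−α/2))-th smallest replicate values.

(1.3014, 1.6728)

α = 0.20; lower rank = 20 × 0.100 = 2; upper rank = 20 × 0.900 = 18.
The 2nd smallest replicate is 1.3014; the 18th is 1.6728.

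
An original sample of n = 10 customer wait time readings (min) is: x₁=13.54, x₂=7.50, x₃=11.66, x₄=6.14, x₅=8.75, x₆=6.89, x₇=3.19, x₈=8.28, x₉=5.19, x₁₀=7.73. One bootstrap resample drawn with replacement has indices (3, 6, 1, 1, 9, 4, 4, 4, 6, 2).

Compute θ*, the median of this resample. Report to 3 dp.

Resample values: 11.66, 6.89, 13.54, 13.54, 5.19, 6.14, 6.14, 6.14, 6.89, 7.50.
Sorted: 5.19, 6.14, 6.14, 6.14, 6.89, 6.89, 7.50, 11.66, 13.54, 13.54
Median = average of the two middle values = 6.890

θ* = 6.890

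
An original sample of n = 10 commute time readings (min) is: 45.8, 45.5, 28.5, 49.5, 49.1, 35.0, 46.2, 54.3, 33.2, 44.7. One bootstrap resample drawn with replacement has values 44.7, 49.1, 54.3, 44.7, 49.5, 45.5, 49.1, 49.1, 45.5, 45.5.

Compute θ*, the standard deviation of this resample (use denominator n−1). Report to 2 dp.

Mean = 47.7000; sum of squared deviations = 85.2000
s² = 85.2000 / 9 = 9.4667
s = √9.4667 = 3.08

θ* = 3.08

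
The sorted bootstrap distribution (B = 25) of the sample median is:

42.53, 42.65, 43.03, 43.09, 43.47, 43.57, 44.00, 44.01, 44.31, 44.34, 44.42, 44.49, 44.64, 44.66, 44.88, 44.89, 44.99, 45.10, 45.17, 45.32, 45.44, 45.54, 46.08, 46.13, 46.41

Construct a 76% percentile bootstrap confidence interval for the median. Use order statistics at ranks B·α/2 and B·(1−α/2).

α = 0.24; lower rank = 25 × 0.120 = 3; upper rank = 25 × 0.880 = 22.
The 3rd smallest replicate is 43.03; the 22nd is 45.54.

(43.03, 45.54)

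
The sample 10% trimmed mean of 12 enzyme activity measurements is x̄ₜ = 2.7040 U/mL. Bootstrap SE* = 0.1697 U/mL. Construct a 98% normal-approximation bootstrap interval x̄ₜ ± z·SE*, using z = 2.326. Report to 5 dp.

(2.30928, 3.09872)

Margin = 2.326 × 0.1697 = 0.394722
Interval: 2.7040 ± 0.394722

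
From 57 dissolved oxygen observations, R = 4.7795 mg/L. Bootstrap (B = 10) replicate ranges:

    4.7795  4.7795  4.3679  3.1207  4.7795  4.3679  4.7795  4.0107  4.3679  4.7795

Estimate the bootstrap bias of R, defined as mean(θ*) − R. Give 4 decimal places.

mean(θ*) = (4.7795 + 4.7795 + 4.3679 + 3.1207 + 4.7795 + 4.3679 + 4.7795 + 4.0107 + 4.3679 + 4.7795) / 10 = 4.41326
bias = 4.41326 − 4.7795

bias = −0.3662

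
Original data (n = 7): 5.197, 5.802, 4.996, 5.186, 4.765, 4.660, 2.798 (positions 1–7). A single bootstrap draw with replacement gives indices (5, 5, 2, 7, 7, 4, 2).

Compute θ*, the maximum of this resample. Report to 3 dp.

θ* = 5.802

Resample values: 4.765, 4.765, 5.802, 2.798, 2.798, 5.186, 5.802.
Maximum = 5.802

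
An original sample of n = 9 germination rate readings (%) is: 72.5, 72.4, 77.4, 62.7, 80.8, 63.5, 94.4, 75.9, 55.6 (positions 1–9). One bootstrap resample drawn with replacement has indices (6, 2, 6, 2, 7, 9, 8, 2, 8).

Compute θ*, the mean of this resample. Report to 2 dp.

Resample values: 63.5, 72.4, 63.5, 72.4, 94.4, 55.6, 75.9, 72.4, 75.9.
Mean = (63.5 + 72.4 + 63.5 + 72.4 + 94.4 + 55.6 + 75.9 + 72.4 + 75.9) / 9 = 646.00 / 9 = 71.78

θ* = 71.78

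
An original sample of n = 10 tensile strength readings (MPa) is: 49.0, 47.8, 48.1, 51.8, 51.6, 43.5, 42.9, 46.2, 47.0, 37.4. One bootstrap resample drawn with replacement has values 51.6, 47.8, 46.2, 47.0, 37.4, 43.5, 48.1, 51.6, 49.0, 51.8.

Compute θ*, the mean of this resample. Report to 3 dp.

θ* = 47.400

Mean = (51.6 + 47.8 + 46.2 + 47.0 + 37.4 + 43.5 + 48.1 + 51.6 + 49.0 + 51.8) / 10 = 474.00 / 10 = 47.400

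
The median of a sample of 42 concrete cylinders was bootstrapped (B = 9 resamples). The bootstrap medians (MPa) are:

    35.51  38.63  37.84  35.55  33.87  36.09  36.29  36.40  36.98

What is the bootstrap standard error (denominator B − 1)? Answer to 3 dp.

Bootstrap SE is the standard deviation of the 9 replicate medians.
Mean of replicates: (35.51 + 38.63 + 37.84 + 35.55 + 33.87 + 36.09 + 36.29 + 36.40 + 36.98) / 9 = 327.1600 / 9 = 36.3511
Sum of squared deviations: (−0.8411)² + (+2.2789)² + (+1.4889)² + (−0.8011)² + (−2.4811)² + (−0.2611)² + (−0.0611)² + (+0.0489)² + (+0.6289)² = 15.3851
Variance = 15.3851 / 8 = 1.9231
SE* = √1.9231

SE* = 1.387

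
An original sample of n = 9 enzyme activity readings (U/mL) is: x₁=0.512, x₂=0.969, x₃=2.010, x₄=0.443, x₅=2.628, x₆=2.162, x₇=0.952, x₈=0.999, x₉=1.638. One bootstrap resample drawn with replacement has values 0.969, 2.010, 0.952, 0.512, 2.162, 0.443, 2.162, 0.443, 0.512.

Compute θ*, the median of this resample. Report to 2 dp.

θ* = 0.95

Sorted: 0.443, 0.443, 0.512, 0.512, 0.952, 0.969, 2.010, 2.162, 2.162
Median = middle value = 0.95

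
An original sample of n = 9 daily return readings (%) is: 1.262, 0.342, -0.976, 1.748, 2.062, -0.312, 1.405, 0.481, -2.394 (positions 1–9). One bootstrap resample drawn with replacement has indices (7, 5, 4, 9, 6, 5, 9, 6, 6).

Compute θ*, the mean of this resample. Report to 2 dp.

Resample values: 1.405, 2.062, 1.748, -2.394, -0.312, 2.062, -2.394, -0.312, -0.312.
Mean = (1.405 + 2.062 + 1.748 + (-2.394) + (-0.312) + 2.062 + (-2.394) + (-0.312) + (-0.312)) / 9 = 1.5530 / 9 = 0.17

θ* = 0.17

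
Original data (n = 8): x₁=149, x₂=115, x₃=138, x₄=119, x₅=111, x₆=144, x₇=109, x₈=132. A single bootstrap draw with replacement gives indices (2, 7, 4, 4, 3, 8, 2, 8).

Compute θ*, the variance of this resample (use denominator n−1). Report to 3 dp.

θ* = 105.696

Resample values: 115, 109, 119, 119, 138, 132, 115, 132.
Mean = 122.3750; sum of squared deviations = 739.8750
s² = 739.8750 / 7 = 105.6964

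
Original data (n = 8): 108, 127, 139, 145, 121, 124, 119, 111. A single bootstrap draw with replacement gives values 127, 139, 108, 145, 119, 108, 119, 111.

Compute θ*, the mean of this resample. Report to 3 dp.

θ* = 122.000

Mean = (127 + 139 + 108 + 145 + 119 + 108 + 119 + 111) / 8 = 976.0 / 8 = 122.000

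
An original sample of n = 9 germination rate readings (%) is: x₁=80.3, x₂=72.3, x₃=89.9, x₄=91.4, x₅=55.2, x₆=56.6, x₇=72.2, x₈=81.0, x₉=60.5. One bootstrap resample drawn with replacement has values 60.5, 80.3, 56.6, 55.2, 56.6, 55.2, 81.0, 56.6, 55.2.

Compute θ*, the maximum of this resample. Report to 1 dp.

Maximum = 81.0

θ* = 81.0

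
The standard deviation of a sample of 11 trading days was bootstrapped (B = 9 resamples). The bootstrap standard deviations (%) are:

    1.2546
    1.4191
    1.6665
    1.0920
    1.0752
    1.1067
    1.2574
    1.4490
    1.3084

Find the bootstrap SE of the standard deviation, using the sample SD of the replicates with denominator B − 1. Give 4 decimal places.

Bootstrap SE is the standard deviation of the 9 replicate standard deviations.
Mean of replicates: (1.2546 + 1.4191 + 1.6665 + 1.0920 + 1.0752 + 1.1067 + 1.2574 + 1.4490 + 1.3084) / 9 = 11.62890 / 9 = 1.29210
Sum of squared deviations: (−0.03750)² + (+0.12700)² + (+0.37440)² + (−0.20010)² + (−0.21690)² + (−0.18540)² + (−0.03470)² + (+0.15690)² + (+0.01630)² = 0.30526
Variance = 0.30526 / 8 = 0.03816
SE* = √0.03816

SE* = 0.1953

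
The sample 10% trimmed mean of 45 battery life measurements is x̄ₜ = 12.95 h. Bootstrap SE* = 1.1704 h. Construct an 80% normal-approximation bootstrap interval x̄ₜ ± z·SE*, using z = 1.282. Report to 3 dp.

(11.450, 14.450)

Margin = 1.282 × 1.1704 = 1.5005
Interval: 12.95 ± 1.5005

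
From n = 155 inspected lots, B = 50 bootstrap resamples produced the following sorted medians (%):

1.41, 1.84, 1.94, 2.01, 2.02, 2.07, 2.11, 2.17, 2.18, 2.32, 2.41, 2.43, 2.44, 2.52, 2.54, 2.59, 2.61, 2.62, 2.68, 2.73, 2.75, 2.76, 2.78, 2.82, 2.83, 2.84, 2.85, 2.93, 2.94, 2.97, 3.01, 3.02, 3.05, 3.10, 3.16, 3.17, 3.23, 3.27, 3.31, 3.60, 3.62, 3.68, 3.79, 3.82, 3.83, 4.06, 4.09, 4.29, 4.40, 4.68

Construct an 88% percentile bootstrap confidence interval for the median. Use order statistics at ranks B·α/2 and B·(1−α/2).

α = 0.12; lower rank = 50 × 0.060 = 3; upper rank = 50 × 0.940 = 47.
The 3rd smallest replicate is 1.94; the 47th is 4.09.

(1.94, 4.09)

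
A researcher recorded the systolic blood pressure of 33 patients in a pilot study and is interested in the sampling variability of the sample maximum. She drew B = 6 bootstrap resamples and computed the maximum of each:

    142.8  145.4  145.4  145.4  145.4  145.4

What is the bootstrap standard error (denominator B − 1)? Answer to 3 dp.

Bootstrap SE is the standard deviation of the 6 replicate maximums.
Mean of replicates: (142.8 + 145.4 + 145.4 + 145.4 + 145.4 + 145.4) / 6 = 869.8000 / 6 = 144.9667
Sum of squared deviations: (−2.1667)² + (+0.4333)² + (+0.4333)² + (+0.4333)² + (+0.4333)² + (+0.4333)² = 5.6333
Variance = 5.6333 / 5 = 1.1267
SE* = √1.1267

SE* = 1.061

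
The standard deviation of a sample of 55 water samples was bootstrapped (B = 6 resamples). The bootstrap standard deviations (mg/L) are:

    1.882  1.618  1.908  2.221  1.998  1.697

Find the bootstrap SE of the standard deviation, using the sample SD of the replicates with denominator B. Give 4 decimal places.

SE* = 0.1970

Bootstrap SE is the standard deviation of the 6 replicate standard deviations.
Mean of replicates: (1.882 + 1.618 + 1.908 + 2.221 + 1.998 + 1.697) / 6 = 11.32400 / 6 = 1.88733
Sum of squared deviations: (−0.00533)² + (−0.26933)² + (+0.02067)² + (+0.33367)² + (+0.11067)² + (−0.19033)² = 0.23280
Variance = 0.23280 / 6 = 0.03880
SE* = √0.03880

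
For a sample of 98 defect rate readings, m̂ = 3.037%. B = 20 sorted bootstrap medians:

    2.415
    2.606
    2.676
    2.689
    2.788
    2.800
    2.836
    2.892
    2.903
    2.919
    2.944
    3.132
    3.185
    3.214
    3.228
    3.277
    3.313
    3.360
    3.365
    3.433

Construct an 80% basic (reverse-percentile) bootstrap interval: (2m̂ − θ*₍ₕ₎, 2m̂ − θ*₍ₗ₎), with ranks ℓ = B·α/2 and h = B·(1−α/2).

(2.714, 3.468)

Percentile endpoints at ranks 2 and 18: θ*₍2₎ = 2.606, θ*₍18₎ = 3.360.
Basic interval reflects these around m̂:
  lower = 2 × 3.037 − 3.360 = 2.714
  upper = 2 × 3.037 − 2.606 = 3.468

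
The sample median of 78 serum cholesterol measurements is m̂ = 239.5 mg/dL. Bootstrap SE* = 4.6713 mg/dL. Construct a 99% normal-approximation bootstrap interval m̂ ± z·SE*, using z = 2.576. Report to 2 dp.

Margin = 2.576 × 4.6713 = 12.033
Interval: 239.5 ± 12.033

(227.47, 251.53)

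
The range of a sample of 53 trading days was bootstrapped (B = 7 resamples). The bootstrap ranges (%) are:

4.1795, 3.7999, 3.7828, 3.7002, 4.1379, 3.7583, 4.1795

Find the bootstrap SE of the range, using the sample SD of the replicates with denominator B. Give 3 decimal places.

SE* = 0.203

Bootstrap SE is the standard deviation of the 7 replicate ranges.
Mean of replicates: (4.1795 + 3.7999 + 3.7828 + 3.7002 + 4.1379 + 3.7583 + 4.1795) / 7 = 27.53810 / 7 = 3.93401
Sum of squared deviations: (+0.24549)² + (−0.13411)² + (−0.15121)² + (−0.23381)² + (+0.20389)² + (−0.17571)² + (+0.24549)² = 0.28849
Variance = 0.28849 / 7 = 0.04121
SE* = √0.04121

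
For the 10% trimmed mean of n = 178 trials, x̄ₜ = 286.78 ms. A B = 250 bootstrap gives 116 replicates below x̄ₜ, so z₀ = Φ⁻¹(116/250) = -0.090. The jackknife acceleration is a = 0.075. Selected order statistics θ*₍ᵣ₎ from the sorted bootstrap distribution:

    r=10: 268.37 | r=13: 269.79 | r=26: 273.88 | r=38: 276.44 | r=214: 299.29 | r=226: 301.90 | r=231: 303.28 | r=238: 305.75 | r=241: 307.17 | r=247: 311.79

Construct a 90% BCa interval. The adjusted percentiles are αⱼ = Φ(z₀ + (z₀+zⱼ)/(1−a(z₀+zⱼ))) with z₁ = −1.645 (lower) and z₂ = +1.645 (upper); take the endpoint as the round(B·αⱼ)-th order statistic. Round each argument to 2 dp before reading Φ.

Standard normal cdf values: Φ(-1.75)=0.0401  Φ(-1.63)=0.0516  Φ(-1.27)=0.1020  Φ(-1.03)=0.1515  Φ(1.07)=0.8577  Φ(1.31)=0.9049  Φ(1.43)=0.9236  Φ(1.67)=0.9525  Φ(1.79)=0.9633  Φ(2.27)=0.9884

(269.79, 305.75)

Lower: z₀ + z₁ = -0.090 + (-1.645) = -1.735; 1 − a(z₀+z₁) = 1 − (0.075)(-1.735) = 1.1301; argument = -0.090 + (-1.735)/1.1301 = -1.6252 → -1.63.
α₁ = Φ(-1.63) = 0.0516; rank = round(250 × 0.0516) = 13; θ*₍13₎ = 269.79.
Upper: z₀ + z₂ = 1.555; 1 − a(z₀+z₂) = 0.8834; argument = 1.6703 → 1.67; α₂ = 0.9525; rank = 238; θ*₍238₎ = 305.75.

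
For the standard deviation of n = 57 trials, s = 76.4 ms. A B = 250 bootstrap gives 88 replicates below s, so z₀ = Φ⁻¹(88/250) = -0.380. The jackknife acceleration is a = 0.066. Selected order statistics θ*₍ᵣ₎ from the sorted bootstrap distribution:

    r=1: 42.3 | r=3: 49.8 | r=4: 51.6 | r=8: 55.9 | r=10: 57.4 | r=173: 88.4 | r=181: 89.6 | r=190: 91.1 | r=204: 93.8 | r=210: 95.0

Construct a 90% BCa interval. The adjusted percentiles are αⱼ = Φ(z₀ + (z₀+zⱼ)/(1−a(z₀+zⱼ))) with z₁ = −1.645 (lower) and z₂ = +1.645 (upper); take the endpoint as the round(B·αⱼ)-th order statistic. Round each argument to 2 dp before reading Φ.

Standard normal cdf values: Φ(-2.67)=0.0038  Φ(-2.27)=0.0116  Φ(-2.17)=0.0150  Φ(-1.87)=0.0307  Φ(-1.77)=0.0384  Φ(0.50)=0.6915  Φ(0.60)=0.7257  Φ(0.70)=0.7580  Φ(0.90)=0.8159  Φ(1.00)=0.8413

(51.6, 95.0)

Lower: z₀ + z₁ = -0.380 + (-1.645) = -2.025; 1 − a(z₀+z₁) = 1 − (0.066)(-2.025) = 1.1337; argument = -0.380 + (-2.025)/1.1337 = -2.1663 → -2.17.
α₁ = Φ(-2.17) = 0.0150; rank = round(250 × 0.0150) = 4; θ*₍4₎ = 51.6.
Upper: z₀ + z₂ = 1.265; 1 − a(z₀+z₂) = 0.9165; argument = 1.0002 → 1.00; α₂ = 0.8413; rank = 210; θ*₍210₎ = 95.0.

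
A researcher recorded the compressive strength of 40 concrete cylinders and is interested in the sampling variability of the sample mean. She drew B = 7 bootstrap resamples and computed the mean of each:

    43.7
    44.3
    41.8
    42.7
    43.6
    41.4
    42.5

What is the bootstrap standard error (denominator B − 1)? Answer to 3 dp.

SE* = 1.060

Bootstrap SE is the standard deviation of the 7 replicate means.
Mean of replicates: (43.7 + 44.3 + 41.8 + 42.7 + 43.6 + 41.4 + 42.5) / 7 = 300.0000 / 7 = 42.8571
Sum of squared deviations: (+0.8429)² + (+1.4429)² + (−1.0571)² + (−0.1571)² + (+0.7429)² + (−1.4571)² + (−0.3571)² = 6.7371
Variance = 6.7371 / 6 = 1.1229
SE* = √1.1229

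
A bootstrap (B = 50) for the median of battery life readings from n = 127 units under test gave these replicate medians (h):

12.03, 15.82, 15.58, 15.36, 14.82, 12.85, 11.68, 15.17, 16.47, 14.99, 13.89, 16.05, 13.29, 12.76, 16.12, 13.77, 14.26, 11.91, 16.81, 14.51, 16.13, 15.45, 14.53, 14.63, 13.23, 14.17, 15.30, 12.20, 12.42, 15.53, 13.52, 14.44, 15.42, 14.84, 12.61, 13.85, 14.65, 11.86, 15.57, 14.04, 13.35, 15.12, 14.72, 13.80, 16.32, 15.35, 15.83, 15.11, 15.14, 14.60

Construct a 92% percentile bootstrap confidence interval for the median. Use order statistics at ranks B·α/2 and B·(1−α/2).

(11.86, 16.32)

Sorted replicates: 11.68, 11.86, 11.91, 12.03, 12.20, 12.42, 12.61, 12.76, 12.85, 13.23, 13.29, 13.35, 13.52, 13.77, 13.80, 13.85, 13.89, 14.04, 14.17, 14.26, 14.44, 14.51, 14.53, 14.60, 14.63, 14.65, 14.72, 14.82, 14.84, 14.99, 15.11, 15.12, 15.14, 15.17, 15.30, 15.35, 15.36, 15.42, 15.45, 15.53, 15.57, 15.58, 15.82, 15.83, 16.05, 16.12, 16.13, 16.32, 16.47, 16.81
α = 0.08; lower rank = 50 × 0.040 = 2; upper rank = 50 × 0.960 = 48.
The 2nd smallest replicate is 11.86; the 48th is 16.32.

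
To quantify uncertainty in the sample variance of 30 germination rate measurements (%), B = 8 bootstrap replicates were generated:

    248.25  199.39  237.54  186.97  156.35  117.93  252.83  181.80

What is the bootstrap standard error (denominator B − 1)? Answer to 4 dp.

SE* = 47.2466

Bootstrap SE is the standard deviation of the 8 replicate variances.
Mean of replicates: (248.25 + 199.39 + 237.54 + 186.97 + 156.35 + 117.93 + 252.83 + 181.80) / 8 = 1581.06000 / 8 = 197.63250
Sum of squared deviations: (+50.61750)² + (+1.75750)² + (+39.90750)² + (−10.66250)² + (−41.28250)² + (−79.70250)² + (+55.19750)² + (−15.83250)² = 15625.68295
Variance = 15625.68295 / 7 = 2232.24042
SE* = √2232.24042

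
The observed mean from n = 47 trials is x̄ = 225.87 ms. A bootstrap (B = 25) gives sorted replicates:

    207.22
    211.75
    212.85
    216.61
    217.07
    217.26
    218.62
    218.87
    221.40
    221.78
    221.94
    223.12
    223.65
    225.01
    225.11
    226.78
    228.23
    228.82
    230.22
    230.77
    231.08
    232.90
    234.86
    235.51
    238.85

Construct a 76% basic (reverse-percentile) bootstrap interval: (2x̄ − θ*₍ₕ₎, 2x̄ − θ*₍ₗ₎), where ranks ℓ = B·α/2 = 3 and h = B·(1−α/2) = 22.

Percentile endpoints at ranks 3 and 22: θ*₍3₎ = 212.85, θ*₍22₎ = 232.90.
Basic interval reflects these around x̄:
  lower = 2 × 225.87 − 232.90 = 218.84
  upper = 2 × 225.87 − 212.85 = 238.89

(218.84, 238.89)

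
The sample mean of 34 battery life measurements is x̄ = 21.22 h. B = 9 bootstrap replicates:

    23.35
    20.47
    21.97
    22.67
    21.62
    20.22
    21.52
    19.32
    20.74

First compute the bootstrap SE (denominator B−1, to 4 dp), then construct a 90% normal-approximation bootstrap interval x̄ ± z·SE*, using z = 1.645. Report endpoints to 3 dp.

(19.142, 23.298)

Mean of replicates = 21.3200; sum of squared deviations = 12.7648; SE* = √(12.7648/8) = 1.2632
Margin = 1.645 × 1.2632 = 2.0780
Interval: 21.22 ± 2.0780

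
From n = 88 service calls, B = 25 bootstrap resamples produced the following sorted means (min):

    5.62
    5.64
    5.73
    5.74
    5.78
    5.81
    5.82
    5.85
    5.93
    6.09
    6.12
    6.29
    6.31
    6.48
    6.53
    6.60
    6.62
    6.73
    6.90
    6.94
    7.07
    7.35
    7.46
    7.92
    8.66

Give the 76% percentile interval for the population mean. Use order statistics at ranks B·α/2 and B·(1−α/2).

(5.73, 7.35)

α = 0.24; lower rank = 25 × 0.120 = 3; upper rank = 25 × 0.880 = 22.
The 3rd smallest replicate is 5.73; the 22nd is 7.35.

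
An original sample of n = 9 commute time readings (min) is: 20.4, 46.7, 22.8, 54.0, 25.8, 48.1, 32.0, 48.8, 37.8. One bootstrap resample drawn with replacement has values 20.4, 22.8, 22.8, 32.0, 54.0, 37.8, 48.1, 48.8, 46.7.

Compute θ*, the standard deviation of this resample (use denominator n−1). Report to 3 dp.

θ* = 12.990

Mean = 37.0444; sum of squared deviations = 1350.0022
s² = 1350.0022 / 8 = 168.7503
s = √168.7503 = 12.990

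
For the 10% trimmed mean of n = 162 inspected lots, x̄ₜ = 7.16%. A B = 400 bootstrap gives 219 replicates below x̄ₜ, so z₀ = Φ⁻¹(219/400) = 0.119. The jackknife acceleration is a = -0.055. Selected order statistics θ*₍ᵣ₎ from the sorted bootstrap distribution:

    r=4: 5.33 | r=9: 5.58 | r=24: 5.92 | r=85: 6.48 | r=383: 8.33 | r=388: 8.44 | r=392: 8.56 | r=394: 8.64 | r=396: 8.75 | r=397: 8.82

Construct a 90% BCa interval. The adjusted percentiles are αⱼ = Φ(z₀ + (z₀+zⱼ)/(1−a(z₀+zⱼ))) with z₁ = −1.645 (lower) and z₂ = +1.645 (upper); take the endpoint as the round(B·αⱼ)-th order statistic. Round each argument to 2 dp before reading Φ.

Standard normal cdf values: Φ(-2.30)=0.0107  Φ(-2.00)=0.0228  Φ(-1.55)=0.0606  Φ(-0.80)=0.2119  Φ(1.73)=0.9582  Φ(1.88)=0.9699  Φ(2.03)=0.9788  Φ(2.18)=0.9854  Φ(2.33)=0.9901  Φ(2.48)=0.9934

Lower: z₀ + z₁ = 0.119 + (-1.645) = -1.526; 1 − a(z₀+z₁) = 1 − (-0.055)(-1.526) = 0.9161; argument = 0.119 + (-1.526)/0.9161 = -1.5468 → -1.55.
α₁ = Φ(-1.55) = 0.0606; rank = round(400 × 0.0606) = 24; θ*₍24₎ = 5.92.
Upper: z₀ + z₂ = 1.764; 1 − a(z₀+z₂) = 1.0970; argument = 1.7270 → 1.73; α₂ = 0.9582; rank = 383; θ*₍383₎ = 8.33.

(5.92, 8.33)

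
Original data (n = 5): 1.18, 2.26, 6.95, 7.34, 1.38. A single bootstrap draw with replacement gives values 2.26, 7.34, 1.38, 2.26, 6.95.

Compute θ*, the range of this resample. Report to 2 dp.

θ* = 5.96

Range = 7.34 − 1.38 = 5.96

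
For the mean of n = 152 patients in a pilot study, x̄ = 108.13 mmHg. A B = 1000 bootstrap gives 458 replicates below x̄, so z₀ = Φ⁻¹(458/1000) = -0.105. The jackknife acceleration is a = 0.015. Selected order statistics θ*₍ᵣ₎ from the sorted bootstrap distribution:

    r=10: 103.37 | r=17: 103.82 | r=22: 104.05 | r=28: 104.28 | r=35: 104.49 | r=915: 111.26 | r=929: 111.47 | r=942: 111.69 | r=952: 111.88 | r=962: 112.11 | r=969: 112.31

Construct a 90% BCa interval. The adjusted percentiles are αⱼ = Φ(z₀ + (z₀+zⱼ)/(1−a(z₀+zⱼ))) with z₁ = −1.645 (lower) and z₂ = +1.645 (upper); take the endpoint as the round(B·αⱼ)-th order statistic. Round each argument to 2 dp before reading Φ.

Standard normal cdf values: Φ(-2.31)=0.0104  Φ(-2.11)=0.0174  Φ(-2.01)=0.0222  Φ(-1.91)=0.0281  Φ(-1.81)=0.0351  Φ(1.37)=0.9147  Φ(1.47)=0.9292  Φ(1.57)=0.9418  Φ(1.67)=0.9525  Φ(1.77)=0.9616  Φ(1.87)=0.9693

(104.49, 111.47)

Lower: z₀ + z₁ = -0.105 + (-1.645) = -1.750; 1 − a(z₀+z₁) = 1 − (0.015)(-1.750) = 1.0263; argument = -0.105 + (-1.750)/1.0263 = -1.8102 → -1.81.
α₁ = Φ(-1.81) = 0.0351; rank = round(1000 × 0.0351) = 35; θ*₍35₎ = 104.49.
Upper: z₀ + z₂ = 1.540; 1 − a(z₀+z₂) = 0.9769; argument = 1.4714 → 1.47; α₂ = 0.9292; rank = 929; θ*₍929₎ = 111.47.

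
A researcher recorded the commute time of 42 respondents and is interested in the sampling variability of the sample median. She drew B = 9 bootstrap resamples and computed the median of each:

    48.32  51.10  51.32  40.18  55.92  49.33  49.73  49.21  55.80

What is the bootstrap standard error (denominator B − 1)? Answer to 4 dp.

Bootstrap SE is the standard deviation of the 9 replicate medians.
Mean of replicates: (48.32 + 51.10 + 51.32 + 40.18 + 55.92 + 49.33 + 49.73 + 49.21 + 55.80) / 9 = 450.91000 / 9 = 50.10111
Sum of squared deviations: (−1.78111)² + (+0.99889)² + (+1.21889)² + (−9.92111)² + (+5.81889)² + (−0.77111)² + (−0.37111)² + (−0.89111)² + (+5.69889)² = 171.94749
Variance = 171.94749 / 8 = 21.49344
SE* = √21.49344

SE* = 4.6361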